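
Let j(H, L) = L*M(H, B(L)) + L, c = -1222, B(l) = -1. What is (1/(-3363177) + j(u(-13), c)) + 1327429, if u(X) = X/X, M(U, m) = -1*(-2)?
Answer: 4452049275050/3363177 ≈ 1.3238e+6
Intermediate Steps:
M(U, m) = 2
u(X) = 1
j(H, L) = 3*L (j(H, L) = L*2 + L = 2*L + L = 3*L)
(1/(-3363177) + j(u(-13), c)) + 1327429 = (1/(-3363177) + 3*(-1222)) + 1327429 = (-1/3363177 - 3666) + 1327429 = -12329406883/3363177 + 1327429 = 4452049275050/3363177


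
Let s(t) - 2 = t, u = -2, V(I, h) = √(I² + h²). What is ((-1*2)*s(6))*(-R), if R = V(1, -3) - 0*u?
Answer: 16*√10 ≈ 50.596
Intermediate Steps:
s(t) = 2 + t
R = √10 (R = √(1² + (-3)²) - 0*(-2) = √(1 + 9) - 1*0 = √10 + 0 = √10 ≈ 3.1623)
((-1*2)*s(6))*(-R) = ((-1*2)*(2 + 6))*(-√10) = (-2*8)*(-√10) = -(-16)*√10 = 16*√10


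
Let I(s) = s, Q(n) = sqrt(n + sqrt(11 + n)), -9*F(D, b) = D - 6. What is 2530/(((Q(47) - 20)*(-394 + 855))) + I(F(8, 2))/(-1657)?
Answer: 2/14913 - 2530/(461*(20 - sqrt(47 + sqrt(58)))) ≈ -0.43509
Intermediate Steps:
F(D, b) = 2/3 - D/9 (F(D, b) = -(D - 6)/9 = -(-6 + D)/9 = 2/3 - D/9)
2530/(((Q(47) - 20)*(-394 + 855))) + I(F(8, 2))/(-1657) = 2530/(((sqrt(47 + sqrt(11 + 47)) - 20)*(-394 + 855))) + (2/3 - 1/9*8)/(-1657) = 2530/(((sqrt(47 + sqrt(58)) - 20)*461)) + (2/3 - 8/9)*(-1/1657) = 2530/(((-20 + sqrt(47 + sqrt(58)))*461)) - 2/9*(-1/1657) = 2530/(-9220 + 461*sqrt(47 + sqrt(58))) + 2/14913 = 2/14913 + 2530/(-9220 + 461*sqrt(47 + sqrt(58)))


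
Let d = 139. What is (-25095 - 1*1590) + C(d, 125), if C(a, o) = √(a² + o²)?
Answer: -26685 + √34946 ≈ -26498.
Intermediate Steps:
(-25095 - 1*1590) + C(d, 125) = (-25095 - 1*1590) + √(139² + 125²) = (-25095 - 1590) + √(19321 + 15625) = -26685 + √34946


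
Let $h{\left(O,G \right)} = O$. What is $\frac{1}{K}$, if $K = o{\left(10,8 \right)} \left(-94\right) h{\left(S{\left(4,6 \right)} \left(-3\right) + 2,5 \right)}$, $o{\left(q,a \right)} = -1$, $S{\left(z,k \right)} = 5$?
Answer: $- \frac{1}{1222} \approx -0.00081833$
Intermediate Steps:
$K = -1222$ ($K = \left(-1\right) \left(-94\right) \left(5 \left(-3\right) + 2\right) = 94 \left(-15 + 2\right) = 94 \left(-13\right) = -1222$)
$\frac{1}{K} = \frac{1}{-1222} = - \frac{1}{1222}$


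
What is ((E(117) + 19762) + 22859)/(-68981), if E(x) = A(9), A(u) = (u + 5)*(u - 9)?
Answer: -42621/68981 ≈ -0.61787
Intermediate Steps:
A(u) = (-9 + u)*(5 + u) (A(u) = (5 + u)*(-9 + u) = (-9 + u)*(5 + u))
E(x) = 0 (E(x) = -45 + 9² - 4*9 = -45 + 81 - 36 = 0)
((E(117) + 19762) + 22859)/(-68981) = ((0 + 19762) + 22859)/(-68981) = (19762 + 22859)*(-1/68981) = 42621*(-1/68981) = -42621/68981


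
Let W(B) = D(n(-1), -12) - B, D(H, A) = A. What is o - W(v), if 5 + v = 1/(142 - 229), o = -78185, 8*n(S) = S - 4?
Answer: -6801487/87 ≈ -78178.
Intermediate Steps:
n(S) = -½ + S/8 (n(S) = (S - 4)/8 = (-4 + S)/8 = -½ + S/8)
v = -436/87 (v = -5 + 1/(142 - 229) = -5 + 1/(-87) = -5 - 1/87 = -436/87 ≈ -5.0115)
W(B) = -12 - B
o - W(v) = -78185 - (-12 - 1*(-436/87)) = -78185 - (-12 + 436/87) = -78185 - 1*(-608/87) = -78185 + 608/87 = -6801487/87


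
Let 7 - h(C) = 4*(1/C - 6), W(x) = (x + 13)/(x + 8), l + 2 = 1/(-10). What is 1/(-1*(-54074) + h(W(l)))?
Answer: 109/5897209 ≈ 1.8483e-5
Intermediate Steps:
l = -21/10 (l = -2 + 1/(-10) = -2 - ⅒ = -21/10 ≈ -2.1000)
W(x) = (13 + x)/(8 + x)
h(C) = 31 - 4/C (h(C) = 7 - 4*(1/C - 6) = 7 - 4*(-6 + 1/C) = 7 - (-24 + 4/C) = 7 + (24 - 4/C) = 31 - 4/C)
1/(-1*(-54074) + h(W(l))) = 1/(-1*(-54074) + (31 - 4*(8 - 21/10)/(13 - 21/10))) = 1/(54074 + (31 - 4/((109/10)/(59/10)))) = 1/(54074 + (31 - 4/((10/59)*(109/10)))) = 1/(54074 + (31 - 4/109/59)) = 1/(54074 + (31 - 4*59/109)) = 1/(54074 + (31 - 236/109)) = 1/(54074 + 3143/109) = 1/(5897209/109) = 109/5897209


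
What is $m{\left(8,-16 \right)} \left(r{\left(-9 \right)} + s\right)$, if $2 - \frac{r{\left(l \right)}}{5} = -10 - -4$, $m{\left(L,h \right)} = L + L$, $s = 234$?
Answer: $4384$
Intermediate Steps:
$m{\left(L,h \right)} = 2 L$
$r{\left(l \right)} = 40$ ($r{\left(l \right)} = 10 - 5 \left(-10 - -4\right) = 10 - 5 \left(-10 + 4\right) = 10 - -30 = 10 + 30 = 40$)
$m{\left(8,-16 \right)} \left(r{\left(-9 \right)} + s\right) = 2 \cdot 8 \left(40 + 234\right) = 16 \cdot 274 = 4384$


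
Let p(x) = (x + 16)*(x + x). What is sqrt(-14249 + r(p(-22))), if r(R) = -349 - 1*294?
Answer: 2*I*sqrt(3723) ≈ 122.03*I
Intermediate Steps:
p(x) = 2*x*(16 + x) (p(x) = (16 + x)*(2*x) = 2*x*(16 + x))
r(R) = -643 (r(R) = -349 - 294 = -643)
sqrt(-14249 + r(p(-22))) = sqrt(-14249 - 643) = sqrt(-14892) = 2*I*sqrt(3723)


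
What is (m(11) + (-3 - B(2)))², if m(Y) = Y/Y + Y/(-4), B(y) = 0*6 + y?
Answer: 729/16 ≈ 45.563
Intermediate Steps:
B(y) = y (B(y) = 0 + y = y)
m(Y) = 1 - Y/4 (m(Y) = 1 + Y*(-¼) = 1 - Y/4)
(m(11) + (-3 - B(2)))² = ((1 - ¼*11) + (-3 - 1*2))² = ((1 - 11/4) + (-3 - 2))² = (-7/4 - 5)² = (-27/4)² = 729/16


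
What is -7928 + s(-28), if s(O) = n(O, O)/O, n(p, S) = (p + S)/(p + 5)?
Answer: -182346/23 ≈ -7928.1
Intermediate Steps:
n(p, S) = (S + p)/(5 + p)
s(O) = 2/(5 + O) (s(O) = ((O + O)/(5 + O))/O = ((2*O)/(5 + O))/O = (2*O/(5 + O))/O = 2/(5 + O))
-7928 + s(-28) = -7928 + 2/(5 - 28) = -7928 + 2/(-23) = -7928 + 2*(-1/23) = -7928 - 2/23 = -182346/23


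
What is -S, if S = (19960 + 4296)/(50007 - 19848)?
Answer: -24256/30159 ≈ -0.80427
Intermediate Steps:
S = 24256/30159 ≈ 0.80427
-S = -1*24256/30159 = -24256/30159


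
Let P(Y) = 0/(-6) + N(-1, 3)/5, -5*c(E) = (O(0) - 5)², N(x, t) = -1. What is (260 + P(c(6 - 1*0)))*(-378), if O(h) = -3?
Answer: -491022/5 ≈ -98204.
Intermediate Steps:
c(E) = -64/5 (c(E) = -(-3 - 5)²/5 = -⅕*(-8)² = -⅕*64 = -64/5)
P(Y) = -⅕ (P(Y) = 0/(-6) - 1/5 = 0*(-⅙) - 1*⅕ = 0 - ⅕ = -⅕)
(260 + P(c(6 - 1*0)))*(-378) = (260 - ⅕)*(-378) = (1299/5)*(-378) = -491022/5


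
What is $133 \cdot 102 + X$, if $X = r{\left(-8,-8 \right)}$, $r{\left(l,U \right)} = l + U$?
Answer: $13550$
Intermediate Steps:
$r{\left(l,U \right)} = U + l$
$X = -16$ ($X = -8 - 8 = -16$)
$133 \cdot 102 + X = 133 \cdot 102 - 16 = 13566 - 16 = 13550$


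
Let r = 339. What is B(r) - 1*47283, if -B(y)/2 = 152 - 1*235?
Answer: -47117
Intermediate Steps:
B(y) = 166 (B(y) = -2*(152 - 1*235) = -2*(152 - 235) = -2*(-83) = 166)
B(r) - 1*47283 = 166 - 1*47283 = 166 - 47283 = -47117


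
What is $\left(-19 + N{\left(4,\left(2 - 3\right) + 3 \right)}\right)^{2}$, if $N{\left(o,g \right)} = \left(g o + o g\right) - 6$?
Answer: $81$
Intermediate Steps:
$N{\left(o,g \right)} = -6 + 2 g o$ ($N{\left(o,g \right)} = \left(g o + g o\right) - 6 = 2 g o - 6 = -6 + 2 g o$)
$\left(-19 + N{\left(4,\left(2 - 3\right) + 3 \right)}\right)^{2} = \left(-19 - \left(6 - 2 \left(\left(2 - 3\right) + 3\right) 4\right)\right)^{2} = \left(-19 - \left(6 - 2 \left(-1 + 3\right) 4\right)\right)^{2} = \left(-19 - \left(6 - 16\right)\right)^{2} = \left(-19 + \left(-6 + 16\right)\right)^{2} = \left(-19 + 10\right)^{2} = \left(-9\right)^{2} = 81$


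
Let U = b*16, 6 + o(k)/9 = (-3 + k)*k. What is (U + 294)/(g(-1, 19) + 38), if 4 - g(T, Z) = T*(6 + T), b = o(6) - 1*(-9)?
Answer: 2166/47 ≈ 46.085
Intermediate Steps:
o(k) = -54 + 9*k*(-3 + k) (o(k) = -54 + 9*((-3 + k)*k) = -54 + 9*(k*(-3 + k)) = -54 + 9*k*(-3 + k))
b = 117 (b = (-54 - 27*6 + 9*6**2) - 1*(-9) = (-54 - 162 + 9*36) + 9 = (-54 - 162 + 324) + 9 = 108 + 9 = 117)
g(T, Z) = 4 - T*(6 + T)
U = 1872 (U = 117*16 = 1872)
(U + 294)/(g(-1, 19) + 38) = (1872 + 294)/((4 - 1*(-1)**2 - 6*(-1)) + 38) = 2166/((4 - 1*1 + 6) + 38) = 2166/((4 - 1 + 6) + 38) = 2166/(9 + 38) = 2166/47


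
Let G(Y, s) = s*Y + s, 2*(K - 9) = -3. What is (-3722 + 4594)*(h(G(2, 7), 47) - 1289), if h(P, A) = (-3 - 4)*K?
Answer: -1169788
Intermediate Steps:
K = 15/2 (K = 9 + (½)*(-3) = 9 - 3/2 = 15/2 ≈ 7.5000)
G(Y, s) = s + Y*s (G(Y, s) = Y*s + s = s + Y*s)
h(P, A) = -105/2 (h(P, A) = (-3 - 4)*(15/2) = -7*15/2 = -105/2)
(-3722 + 4594)*(h(G(2, 7), 47) - 1289) = (-3722 + 4594)*(-105/2 - 1289) = 872*(-2683/2) = -1169788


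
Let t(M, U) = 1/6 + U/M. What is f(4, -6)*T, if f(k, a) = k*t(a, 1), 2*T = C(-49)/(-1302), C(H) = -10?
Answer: 0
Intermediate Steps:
t(M, U) = ⅙ + U/M (t(M, U) = 1*(⅙) + U/M = ⅙ + U/M)
T = 5/1302 (T = (-10/(-1302))/2 = (-10*(-1/1302))/2 = (½)*(5/651) = 5/1302 ≈ 0.0038402)
f(k, a) = k*(1 + a/6)/a (f(k, a) = k*((1 + a/6)/a) = k*(1 + a/6)/a)
f(4, -6)*T = ((⅙)*4 + 4/(-6))*(5/1302) = (⅔ + 4*(-⅙))*(5/1302) = (⅔ - ⅔)*(5/1302) = 0*(5/1302) = 0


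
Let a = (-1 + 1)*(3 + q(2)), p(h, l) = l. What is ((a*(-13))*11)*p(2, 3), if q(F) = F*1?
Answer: 0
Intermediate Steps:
q(F) = F
a = 0 (a = (-1 + 1)*(3 + 2) = 0*5 = 0)
((a*(-13))*11)*p(2, 3) = ((0*(-13))*11)*3 = (0*11)*3 = 0*3 = 0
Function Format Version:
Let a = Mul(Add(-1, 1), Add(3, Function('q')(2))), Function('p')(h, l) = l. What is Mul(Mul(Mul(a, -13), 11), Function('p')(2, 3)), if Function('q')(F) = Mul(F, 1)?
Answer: 0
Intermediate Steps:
Function('q')(F) = F
a = 0 (a = Mul(Add(-1, 1), Add(3, 2)) = Mul(0, 5) = 0)
Mul(Mul(Mul(a, -13), 11), Function('p')(2, 3)) = Mul(Mul(Mul(0, -13), 11), 3) = Mul(Mul(0, 11), 3) = Mul(0, 3) = 0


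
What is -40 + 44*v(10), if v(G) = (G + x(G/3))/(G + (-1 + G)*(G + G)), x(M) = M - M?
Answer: -716/19 ≈ -37.684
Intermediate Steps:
x(M) = 0
v(G) = G/(G + 2*G*(-1 + G)) (v(G) = (G + 0)/(G + (-1 + G)*(G + G)) = G/(G + (-1 + G)*(2*G)) = G/(G + 2*G*(-1 + G)))
-40 + 44*v(10) = -40 + 44/(-1 + 2*10) = -40 + 44/(-1 + 20) = -40 + 44/19 = -716/19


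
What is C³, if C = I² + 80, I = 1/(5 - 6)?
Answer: 531441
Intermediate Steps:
I = -1 (I = 1/(-1) = -1)
C = 81 (C = (-1)² + 80 = 1 + 80 = 81)
C³ = 81³ = 531441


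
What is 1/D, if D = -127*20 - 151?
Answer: -1/2691 ≈ -0.00037161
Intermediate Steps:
D = -2691 (D = -2540 - 151 = -2691)
1/D = 1/(-2691) = -1/2691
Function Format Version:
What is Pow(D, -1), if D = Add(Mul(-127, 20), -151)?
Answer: Rational(-1, 2691) ≈ -0.00037161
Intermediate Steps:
D = -2691 (D = Add(-2540, -151) = -2691)
Pow(D, -1) = Pow(-2691, -1) = Rational(-1, 2691)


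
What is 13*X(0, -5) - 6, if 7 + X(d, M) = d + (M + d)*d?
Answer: -97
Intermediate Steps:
X(d, M) = -7 + d + d*(M + d) (X(d, M) = -7 + (d + (M + d)*d) = -7 + (d + d*(M + d)) = -7 + d + d*(M + d))
13*X(0, -5) - 6 = 13*(-7 + 0 + 0² - 5*0) - 6 = 13*(-7 + 0 + 0 + 0) - 6 = 13*(-7) - 6 = -91 - 6 = -97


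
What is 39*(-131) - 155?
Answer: -5264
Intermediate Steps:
39*(-131) - 155 = -5109 - 155 = -5264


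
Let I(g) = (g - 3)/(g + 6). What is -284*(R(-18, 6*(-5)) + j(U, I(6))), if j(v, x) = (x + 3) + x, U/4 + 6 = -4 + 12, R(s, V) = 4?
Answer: -2130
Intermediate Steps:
I(g) = (-3 + g)/(6 + g)
U = 8 (U = -24 + 4*(-4 + 12) = -24 + 4*8 = -24 + 32 = 8)
j(v, x) = 3 + 2*x (j(v, x) = (3 + x) + x = 3 + 2*x)
-284*(R(-18, 6*(-5)) + j(U, I(6))) = -284*(4 + (3 + 2*((-3 + 6)/(6 + 6)))) = -284*(4 + (3 + 2*(3/12))) = -284*(4 + (3 + 2*((1/12)*3))) = -284*(4 + (3 + 2*(1/4))) = -284*(4 + (3 + 1/2)) = -284*(4 + 7/2) = -284*15/2 = -2130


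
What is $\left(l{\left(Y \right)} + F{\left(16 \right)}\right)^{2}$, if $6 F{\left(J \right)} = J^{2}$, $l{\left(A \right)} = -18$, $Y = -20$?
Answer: $\frac{5476}{9} \approx 608.44$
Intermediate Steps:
$F{\left(J \right)} = \frac{J^{2}}{6}$
$\left(l{\left(Y \right)} + F{\left(16 \right)}\right)^{2} = \left(-18 + \frac{16^{2}}{6}\right)^{2} = \left(-18 + \frac{1}{6} \cdot 256\right)^{2} = \left(-18 + \frac{128}{3}\right)^{2} = \left(\frac{74}{3}\right)^{2} = \frac{5476}{9}$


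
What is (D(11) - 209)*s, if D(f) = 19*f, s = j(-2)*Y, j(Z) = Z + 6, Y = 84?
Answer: 0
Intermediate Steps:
j(Z) = 6 + Z
s = 336 (s = (6 - 2)*84 = 4*84 = 336)
(D(11) - 209)*s = (19*11 - 209)*336 = (209 - 209)*336 = 0*336 = 0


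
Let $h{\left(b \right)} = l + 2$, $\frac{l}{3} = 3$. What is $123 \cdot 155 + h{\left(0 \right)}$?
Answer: $19076$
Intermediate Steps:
$l = 9$ ($l = 3 \cdot 3 = 9$)
$h{\left(b \right)} = 11$ ($h{\left(b \right)} = 9 + 2 = 11$)
$123 \cdot 155 + h{\left(0 \right)} = 123 \cdot 155 + 11 = 19065 + 11 = 19076$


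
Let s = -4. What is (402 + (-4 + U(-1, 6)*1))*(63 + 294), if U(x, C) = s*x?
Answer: 143514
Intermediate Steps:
U(x, C) = -4*x
(402 + (-4 + U(-1, 6)*1))*(63 + 294) = (402 + (-4 - 4*(-1)*1))*(63 + 294) = (402 + (-4 + 4*1))*357 = (402 + (-4 + 4))*357 = (402 + 0)*357 = 402*357 = 143514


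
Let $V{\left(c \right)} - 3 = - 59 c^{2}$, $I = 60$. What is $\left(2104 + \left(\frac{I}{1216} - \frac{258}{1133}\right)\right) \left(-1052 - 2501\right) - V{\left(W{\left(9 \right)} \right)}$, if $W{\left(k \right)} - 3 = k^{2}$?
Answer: $- \frac{11632535299}{1648} \approx -7.0586 \cdot 10^{6}$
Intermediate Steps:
$W{\left(k \right)} = 3 + k^{2}$
$V{\left(c \right)} = 3 - 59 c^{2}$
$\left(2104 + \left(\frac{I}{1216} - \frac{258}{1133}\right)\right) \left(-1052 - 2501\right) - V{\left(W{\left(9 \right)} \right)} = \left(2104 + \left(\frac{60}{1216} - \frac{258}{1133}\right)\right) \left(-1052 - 2501\right) - \left(3 - 59 \left(3 + 9^{2}\right)^{2}\right) = \left(2104 + \left(60 \cdot \frac{1}{1216} - \frac{258}{1133}\right)\right) \left(-3553\right) - \left(3 - 59 \left(3 + 81\right)^{2}\right) = \left(2104 + \left(\frac{15}{304} - \frac{258}{1133}\right)\right) \left(-3553\right) - \left(3 - 59 \cdot 84^{2}\right) = \left(2104 - \frac{61437}{344432}\right) \left(-3553\right) - \left(3 - 416304\right) = \frac{724623491}{344432} \left(-3553\right) - \left(3 - 416304\right) = - \frac{12318599347}{1648} - -416301 = - \frac{12318599347}{1648} + 416301 = - \frac{11632535299}{1648}$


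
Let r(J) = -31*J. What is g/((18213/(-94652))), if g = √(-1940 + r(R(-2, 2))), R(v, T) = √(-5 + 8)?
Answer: -94652*I*√(1940 + 31*√3)/18213 ≈ -232.05*I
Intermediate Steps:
R(v, T) = √3
g = √(-1940 - 31*√3) ≈ 44.651*I
g/((18213/(-94652))) = √(-1940 - 31*√3)/((18213/(-94652))) = √(-1940 - 31*√3)/((18213*(-1/94652))) = √(-1940 - 31*√3)/(-18213/94652) = √(-1940 - 31*√3)*(-94652/18213) = -94652*√(-1940 - 31*√3)/18213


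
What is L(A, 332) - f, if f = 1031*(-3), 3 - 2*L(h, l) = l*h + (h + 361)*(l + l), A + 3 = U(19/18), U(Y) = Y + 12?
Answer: -730591/6 ≈ -1.2177e+5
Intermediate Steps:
U(Y) = 12 + Y
A = 181/18 (A = -3 + (12 + 19/18) = -3 + 235/18 = 181/18 ≈ 10.056)
L(h, l) = 3/2 - l*(361 + h) - h*l/2 (L(h, l) = 3/2 - (l*h + (h + 361)*(l + l))/2 = 3/2 - (h*l + (361 + h)*(2*l))/2 = 3/2 - (h*l + 2*l*(361 + h))/2 = 3/2 + (-l*(361 + h) - h*l/2) = 3/2 - l*(361 + h) - h*l/2)
f = -3093
L(A, 332) - f = (3/2 - 361*332 - 3/2*181/18*332) - 1*(-3093) = (3/2 - 119852 - 15023/3) + 3093 = -749149/6 + 3093 = -730591/6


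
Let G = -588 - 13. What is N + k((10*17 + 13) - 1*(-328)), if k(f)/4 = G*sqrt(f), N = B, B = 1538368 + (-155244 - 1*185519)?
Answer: 1197605 - 2404*sqrt(511) ≈ 1.1433e+6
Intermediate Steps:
G = -601
B = 1197605 (B = 1538368 + (-155244 - 185519) = 1538368 - 340763 = 1197605)
N = 1197605
k(f) = -2404*sqrt(f) (k(f) = 4*(-601*sqrt(f)) = -2404*sqrt(f))
N + k((10*17 + 13) - 1*(-328)) = 1197605 - 2404*sqrt((10*17 + 13) - 1*(-328)) = 1197605 - 2404*sqrt((170 + 13) + 328) = 1197605 - 2404*sqrt(183 + 328) = 1197605 - 2404*sqrt(511)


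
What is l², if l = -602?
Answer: 362404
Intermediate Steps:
l² = (-602)² = 362404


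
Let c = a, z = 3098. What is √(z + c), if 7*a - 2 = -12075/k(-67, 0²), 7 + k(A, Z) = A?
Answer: √837599266/518 ≈ 55.871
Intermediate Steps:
k(A, Z) = -7 + A
a = 12223/518 (a = 2/7 + (-12075/(-7 - 67))/7 = 2/7 + (-12075/(-74))/7 = 2/7 + (-12075*(-1/74))/7 = 2/7 + (⅐)*(12075/74) = 2/7 + 1725/74 = 12223/518 ≈ 23.597)
c = 12223/518 ≈ 23.597
√(z + c) = √(3098 + 12223/518) = √(1616987/518) = √837599266/518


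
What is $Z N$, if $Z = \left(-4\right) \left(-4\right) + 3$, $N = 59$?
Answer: $1121$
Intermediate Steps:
$Z = 19$ ($Z = 16 + 3 = 19$)
$Z N = 19 \cdot 59 = 1121$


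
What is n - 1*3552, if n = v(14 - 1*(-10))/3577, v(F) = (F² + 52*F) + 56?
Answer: -12703624/3577 ≈ -3551.5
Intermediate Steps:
v(F) = 56 + F² + 52*F
n = 1880/3577 (n = (56 + (14 - 1*(-10))² + 52*(14 - 1*(-10)))/3577 = (56 + (14 + 10)² + 52*(14 + 10))*(1/3577) = (56 + 24² + 52*24)*(1/3577) = (56 + 576 + 1248)*(1/3577) = 1880*(1/3577) = 1880/3577 ≈ 0.52558)
n - 1*3552 = 1880/3577 - 1*3552 = 1880/3577 - 3552 = -12703624/3577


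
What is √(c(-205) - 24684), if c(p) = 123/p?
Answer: I*√617115/5 ≈ 157.11*I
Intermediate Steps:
√(c(-205) - 24684) = √(123/(-205) - 24684) = √(123*(-1/205) - 24684) = √(-⅗ - 24684) = √(-123423/5) = I*√617115/5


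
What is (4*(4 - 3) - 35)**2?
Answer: 961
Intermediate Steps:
(4*(4 - 3) - 35)**2 = (4*1 - 35)**2 = (4 - 35)**2 = (-31)**2 = 961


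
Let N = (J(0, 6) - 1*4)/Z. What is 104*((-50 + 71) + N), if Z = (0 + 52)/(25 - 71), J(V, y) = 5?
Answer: 2092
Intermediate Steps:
Z = -26/23 (Z = 52/(-46) = 52*(-1/46) = -26/23 ≈ -1.1304)
N = -23/26 (N = (5 - 1*4)/(-26/23) = (5 - 4)*(-23/26) = 1*(-23/26) = -23/26 ≈ -0.88461)
104*((-50 + 71) + N) = 104*((-50 + 71) - 23/26) = 104*(21 - 23/26) = 104*(523/26) = 2092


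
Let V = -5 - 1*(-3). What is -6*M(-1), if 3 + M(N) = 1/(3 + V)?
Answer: 12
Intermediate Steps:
V = -2 (V = -5 + 3 = -2)
M(N) = -2 (M(N) = -3 + 1/(3 - 2) = -3 + 1/1 = -3 + 1 = -2)
-6*M(-1) = -6*(-2) = 12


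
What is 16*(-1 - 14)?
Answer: -240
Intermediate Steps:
16*(-1 - 14) = 16*(-15) = -240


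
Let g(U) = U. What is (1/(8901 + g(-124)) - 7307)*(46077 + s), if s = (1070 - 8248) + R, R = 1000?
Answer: -2558864032662/8777 ≈ -2.9154e+8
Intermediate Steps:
s = -6178 (s = (1070 - 8248) + 1000 = -7178 + 1000 = -6178)
(1/(8901 + g(-124)) - 7307)*(46077 + s) = (1/(8901 - 124) - 7307)*(46077 - 6178) = (1/8777 - 7307)*39899 = -64133538/8777*39899 = -2558864032662/8777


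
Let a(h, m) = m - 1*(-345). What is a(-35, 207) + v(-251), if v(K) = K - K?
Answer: 552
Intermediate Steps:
a(h, m) = 345 + m (a(h, m) = m + 345 = 345 + m)
v(K) = 0
a(-35, 207) + v(-251) = (345 + 207) + 0 = 552 + 0 = 552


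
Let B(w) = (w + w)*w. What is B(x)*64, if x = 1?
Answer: 128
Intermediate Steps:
B(w) = 2*w² (B(w) = (2*w)*w = 2*w²)
B(x)*64 = (2*1²)*64 = (2*1)*64 = 2*64 = 128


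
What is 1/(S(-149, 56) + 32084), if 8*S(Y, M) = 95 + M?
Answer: 8/256823 ≈ 3.1150e-5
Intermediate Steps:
S(Y, M) = 95/8 + M/8 (S(Y, M) = (95 + M)/8 = 95/8 + M/8)
1/(S(-149, 56) + 32084) = 1/((95/8 + (1/8)*56) + 32084) = 1/((95/8 + 7) + 32084) = 1/(151/8 + 32084) = 1/(256823/8) = 8/256823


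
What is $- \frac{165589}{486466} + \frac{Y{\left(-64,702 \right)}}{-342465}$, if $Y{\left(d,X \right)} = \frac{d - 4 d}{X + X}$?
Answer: $- \frac{6634894899001}{19491916706730} \approx -0.34039$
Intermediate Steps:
$Y{\left(d,X \right)} = - \frac{3 d}{2 X}$ ($Y{\left(d,X \right)} = \frac{\left(-3\right) d}{2 X} = - 3 d \frac{1}{2 X} = - \frac{3 d}{2 X}$)
$- \frac{165589}{486466} + \frac{Y{\left(-64,702 \right)}}{-342465} = - \frac{165589}{486466} + \frac{\left(- \frac{3}{2}\right) \left(-64\right) \frac{1}{702}}{-342465} = \left(-165589\right) \frac{1}{486466} + \left(- \frac{3}{2}\right) \left(-64\right) \frac{1}{702} \left(- \frac{1}{342465}\right) = - \frac{165589}{486466} + \frac{16}{117} \left(- \frac{1}{342465}\right) = - \frac{165589}{486466} - \frac{16}{40068405} = - \frac{6634894899001}{19491916706730}$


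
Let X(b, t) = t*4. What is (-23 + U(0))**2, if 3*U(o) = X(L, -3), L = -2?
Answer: 729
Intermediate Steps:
X(b, t) = 4*t
U(o) = -4 (U(o) = (4*(-3))/3 = (1/3)*(-12) = -4)
(-23 + U(0))**2 = (-23 - 4)**2 = (-27)**2 = 729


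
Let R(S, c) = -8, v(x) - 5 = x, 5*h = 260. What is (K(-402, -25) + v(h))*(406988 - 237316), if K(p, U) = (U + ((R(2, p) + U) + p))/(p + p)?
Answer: 1963444384/201 ≈ 9.7684e+6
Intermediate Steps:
h = 52 (h = (⅕)*260 = 52)
v(x) = 5 + x
K(p, U) = (-8 + p + 2*U)/(2*p) (K(p, U) = (U + ((-8 + U) + p))/(p + p) = (U + (-8 + U + p))/((2*p)) = (-8 + p + 2*U)*(1/(2*p)) = (-8 + p + 2*U)/(2*p))
(K(-402, -25) + v(h))*(406988 - 237316) = ((-4 - 25 + (½)*(-402))/(-402) + (5 + 52))*(406988 - 237316) = (-(-4 - 25 - 201)/402 + 57)*169672 = (-1/402*(-230) + 57)*169672 = (115/201 + 57)*169672 = (11572/201)*169672 = 1963444384/201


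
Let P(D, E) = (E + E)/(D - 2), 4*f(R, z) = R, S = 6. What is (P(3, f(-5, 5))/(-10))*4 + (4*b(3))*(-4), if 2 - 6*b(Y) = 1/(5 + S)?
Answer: -45/11 ≈ -4.0909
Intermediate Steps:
f(R, z) = R/4
b(Y) = 7/22 (b(Y) = ⅓ - 1/(6*(5 + 6)) = ⅓ - ⅙/11 = ⅓ - ⅙*1/11 = ⅓ - 1/66 = 7/22)
P(D, E) = 2*E/(-2 + D) (P(D, E) = (2*E)/(-2 + D) = 2*E/(-2 + D))
(P(3, f(-5, 5))/(-10))*4 + (4*b(3))*(-4) = ((2*((¼)*(-5))/(-2 + 3))/(-10))*4 + (4*(7/22))*(-4) = ((2*(-5/4)/1)*(-⅒))*4 + (14/11)*(-4) = ((2*(-5/4)*1)*(-⅒))*4 - 56/11 = -5/2*(-⅒)*4 - 56/11 = (¼)*4 - 56/11 = 1 - 56/11 = -45/11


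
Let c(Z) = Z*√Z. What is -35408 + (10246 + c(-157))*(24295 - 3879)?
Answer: 209146928 - 3205312*I*√157 ≈ 2.0915e+8 - 4.0162e+7*I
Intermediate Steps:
c(Z) = Z^(3/2)
-35408 + (10246 + c(-157))*(24295 - 3879) = -35408 + (10246 + (-157)^(3/2))*(24295 - 3879) = -35408 + (10246 - 157*I*√157)*20416 = -35408 + (209182336 - 3205312*I*√157) = 209146928 - 3205312*I*√157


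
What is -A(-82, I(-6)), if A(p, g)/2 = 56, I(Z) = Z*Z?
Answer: -112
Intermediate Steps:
I(Z) = Z²
A(p, g) = 112 (A(p, g) = 2*56 = 112)
-A(-82, I(-6)) = -1*112 = -112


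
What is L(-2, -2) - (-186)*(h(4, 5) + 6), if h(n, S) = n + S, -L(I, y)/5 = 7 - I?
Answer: 2745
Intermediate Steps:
L(I, y) = -35 + 5*I (L(I, y) = -5*(7 - I) = -35 + 5*I)
h(n, S) = S + n
L(-2, -2) - (-186)*(h(4, 5) + 6) = (-35 + 5*(-2)) - (-186)*((5 + 4) + 6) = (-35 - 10) - (-186)*(9 + 6) = -45 - (-186)*15 = -45 - 31*(-90) = -45 + 2790 = 2745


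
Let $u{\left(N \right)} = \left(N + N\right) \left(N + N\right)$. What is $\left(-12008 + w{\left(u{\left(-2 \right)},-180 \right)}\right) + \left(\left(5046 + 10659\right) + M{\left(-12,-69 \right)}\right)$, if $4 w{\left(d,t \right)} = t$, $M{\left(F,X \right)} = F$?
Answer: $3640$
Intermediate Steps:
$u{\left(N \right)} = 4 N^{2}$ ($u{\left(N \right)} = 2 N 2 N = 4 N^{2}$)
$w{\left(d,t \right)} = \frac{t}{4}$
$\left(-12008 + w{\left(u{\left(-2 \right)},-180 \right)}\right) + \left(\left(5046 + 10659\right) + M{\left(-12,-69 \right)}\right) = \left(-12008 + \frac{1}{4} \left(-180\right)\right) + \left(\left(5046 + 10659\right) - 12\right) = \left(-12008 - 45\right) + \left(15705 - 12\right) = -12053 + 15693 = 3640$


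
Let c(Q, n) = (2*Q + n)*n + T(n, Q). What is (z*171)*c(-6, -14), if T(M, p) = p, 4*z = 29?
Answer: 887661/2 ≈ 4.4383e+5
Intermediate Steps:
z = 29/4 (z = (1/4)*29 = 29/4 ≈ 7.2500)
c(Q, n) = Q + n*(n + 2*Q) (c(Q, n) = (2*Q + n)*n + Q = (n + 2*Q)*n + Q = n*(n + 2*Q) + Q = Q + n*(n + 2*Q))
(z*171)*c(-6, -14) = ((29/4)*171)*(-6 + (-14)**2 + 2*(-6)*(-14)) = 4959*(-6 + 196 + 168)/4 = (4959/4)*358 = 887661/2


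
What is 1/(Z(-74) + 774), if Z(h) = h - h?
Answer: 1/774 ≈ 0.0012920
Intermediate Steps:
Z(h) = 0
1/(Z(-74) + 774) = 1/(0 + 774) = 1/774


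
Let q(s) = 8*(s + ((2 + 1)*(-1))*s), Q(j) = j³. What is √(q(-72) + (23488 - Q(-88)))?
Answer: 8*√11033 ≈ 840.30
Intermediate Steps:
q(s) = -16*s (q(s) = 8*(s + (3*(-1))*s) = 8*(s - 3*s) = 8*(-2*s) = -16*s)
√(q(-72) + (23488 - Q(-88))) = √(-16*(-72) + (23488 - 1*(-88)³)) = √(1152 + (23488 - 1*(-681472))) = √(1152 + (23488 + 681472)) = √(1152 + 704960) = √706112 = 8*√11033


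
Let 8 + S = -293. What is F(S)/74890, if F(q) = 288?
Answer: 144/37445 ≈ 0.0038456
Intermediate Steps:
S = -301 (S = -8 - 293 = -301)
F(S)/74890 = 288/74890 = 288*(1/74890) = 144/37445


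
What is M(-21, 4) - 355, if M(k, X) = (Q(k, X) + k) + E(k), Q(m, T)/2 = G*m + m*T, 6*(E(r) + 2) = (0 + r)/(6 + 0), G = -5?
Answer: -4039/12 ≈ -336.58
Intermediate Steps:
E(r) = -2 + r/36 (E(r) = -2 + ((0 + r)/(6 + 0))/6 = -2 + (r/6)/6 = -2 + r/36)
Q(m, T) = -10*m + 2*T*m (Q(m, T) = 2*(-5*m + m*T) = 2*(-5*m + T*m) = -10*m + 2*T*m)
M(k, X) = -2 + 37*k/36 + 2*k*(-5 + X) (M(k, X) = (2*k*(-5 + X) + k) + (-2 + k/36) = (k + 2*k*(-5 + X)) + (-2 + k/36) = -2 + 37*k/36 + 2*k*(-5 + X))
M(-21, 4) - 355 = (-2 - 323/36*(-21) + 2*4*(-21)) - 355 = (-2 + 2261/12 - 168) - 355 = 221/12 - 355 = -4039/12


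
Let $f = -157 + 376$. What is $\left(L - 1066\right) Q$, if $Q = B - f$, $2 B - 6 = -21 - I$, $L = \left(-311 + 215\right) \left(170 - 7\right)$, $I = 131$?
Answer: $4880488$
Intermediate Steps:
$L = -15648$ ($L = \left(-96\right) 163 = -15648$)
$B = -73$ ($B = 3 + \frac{-21 - 131}{2} = 3 + \frac{1}{2} \left(-152\right) = 3 - 76 = -73$)
$f = 219$
$Q = -292$ ($Q = -73 - 219 = -292$)
$\left(L - 1066\right) Q = \left(-15648 - 1066\right) \left(-292\right) = \left(-16714\right) \left(-292\right) = 4880488$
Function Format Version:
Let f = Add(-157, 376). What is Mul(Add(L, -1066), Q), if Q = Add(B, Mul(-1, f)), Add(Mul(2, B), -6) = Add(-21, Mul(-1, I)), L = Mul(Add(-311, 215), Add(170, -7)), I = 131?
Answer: 4880488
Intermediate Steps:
L = -15648 (L = Mul(-96, 163) = -15648)
B = -73 (B = Add(3, Mul(Rational(1, 2), Add(-21, Mul(-1, 131)))) = Add(3, Mul(Rational(1, 2), Add(-21, -131))) = Add(3, Mul(Rational(1, 2), -152)) = Add(3, -76) = -73)
f = 219
Q = -292 (Q = Add(-73, Mul(-1, 219)) = Add(-73, -219) = -292)
Mul(Add(L, -1066), Q) = Mul(Add(-15648, -1066), -292) = Mul(-16714, -292) = 4880488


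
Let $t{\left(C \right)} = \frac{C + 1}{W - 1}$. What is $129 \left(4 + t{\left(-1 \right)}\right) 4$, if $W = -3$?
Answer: $2064$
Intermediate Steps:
$t{\left(C \right)} = - \frac{1}{4} - \frac{C}{4}$ ($t{\left(C \right)} = \frac{C + 1}{-3 - 1} = \frac{1 + C}{-4} = \left(1 + C\right) \left(- \frac{1}{4}\right) = - \frac{1}{4} - \frac{C}{4}$)
$129 \left(4 + t{\left(-1 \right)}\right) 4 = 129 \left(4 - 0\right) 4 = 129 \left(4 + \left(- \frac{1}{4} + \frac{1}{4}\right)\right) 4 = 129 \left(4 + 0\right) 4 = 129 \cdot 4 \cdot 4 = 129 \cdot 16 = 2064$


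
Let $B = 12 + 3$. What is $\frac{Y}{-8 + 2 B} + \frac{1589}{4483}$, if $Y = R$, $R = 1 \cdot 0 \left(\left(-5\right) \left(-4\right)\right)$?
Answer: $\frac{1589}{4483} \approx 0.35445$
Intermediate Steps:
$B = 15$
$R = 0$ ($R = 0 \cdot 20 = 0$)
$Y = 0$
$\frac{Y}{-8 + 2 B} + \frac{1589}{4483} = \frac{0}{-8 + 2 \cdot 15} + \frac{1589}{4483} = \frac{0}{-8 + 30} + 1589 \cdot \frac{1}{4483} = \frac{0}{22} + \frac{1589}{4483} = 0 \cdot \frac{1}{22} + \frac{1589}{4483} = 0 + \frac{1589}{4483} = \frac{1589}{4483}$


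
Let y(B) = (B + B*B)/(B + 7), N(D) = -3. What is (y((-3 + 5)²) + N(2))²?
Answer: 169/121 ≈ 1.3967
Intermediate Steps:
y(B) = (B + B²)/(7 + B)
(y((-3 + 5)²) + N(2))² = ((-3 + 5)²*(1 + (-3 + 5)²)/(7 + (-3 + 5)²) - 3)² = (2²*(1 + 2²)/(7 + 2²) - 3)² = (4*(1 + 4)/(7 + 4) - 3)² = (4*5/11 - 3)² = (4*(1/11)*5 - 3)² = (20/11 - 3)² = (-13/11)² = 169/121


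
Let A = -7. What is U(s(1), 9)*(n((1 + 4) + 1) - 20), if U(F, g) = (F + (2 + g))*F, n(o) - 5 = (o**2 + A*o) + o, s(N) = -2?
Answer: 270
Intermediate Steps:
n(o) = 5 + o**2 - 6*o (n(o) = 5 + ((o**2 - 7*o) + o) = 5 + (o**2 - 6*o) = 5 + o**2 - 6*o)
U(F, g) = F*(2 + F + g) (U(F, g) = (2 + F + g)*F = F*(2 + F + g))
U(s(1), 9)*(n((1 + 4) + 1) - 20) = (-2*(2 - 2 + 9))*((5 + ((1 + 4) + 1)**2 - 6*((1 + 4) + 1)) - 20) = (-2*9)*((5 + (5 + 1)**2 - 6*(5 + 1)) - 20) = -18*((5 + 6**2 - 6*6) - 20) = -18*((5 + 36 - 36) - 20) = -18*(5 - 20) = -18*(-15) = 270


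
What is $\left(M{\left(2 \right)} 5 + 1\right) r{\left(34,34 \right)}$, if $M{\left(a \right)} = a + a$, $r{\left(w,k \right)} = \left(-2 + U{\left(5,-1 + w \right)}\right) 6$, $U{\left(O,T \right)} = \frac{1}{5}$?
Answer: $- \frac{1134}{5} \approx -226.8$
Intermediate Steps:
$U{\left(O,T \right)} = \frac{1}{5}$
$r{\left(w,k \right)} = - \frac{54}{5}$ ($r{\left(w,k \right)} = \left(-2 + \frac{1}{5}\right) 6 = \left(- \frac{9}{5}\right) 6 = - \frac{54}{5}$)
$M{\left(a \right)} = 2 a$
$\left(M{\left(2 \right)} 5 + 1\right) r{\left(34,34 \right)} = \left(2 \cdot 2 \cdot 5 + 1\right) \left(- \frac{54}{5}\right) = \left(4 \cdot 5 + 1\right) \left(- \frac{54}{5}\right) = \left(20 + 1\right) \left(- \frac{54}{5}\right) = 21 \left(- \frac{54}{5}\right) = - \frac{1134}{5}$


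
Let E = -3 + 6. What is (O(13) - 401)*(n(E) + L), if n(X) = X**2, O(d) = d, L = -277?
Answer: 103984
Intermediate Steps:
E = 3
(O(13) - 401)*(n(E) + L) = (13 - 401)*(3**2 - 277) = -388*(9 - 277) = -388*(-268) = 103984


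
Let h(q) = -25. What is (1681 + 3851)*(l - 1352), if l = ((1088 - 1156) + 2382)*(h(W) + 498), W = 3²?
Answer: 6047416440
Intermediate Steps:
W = 9
l = 1094522 (l = ((1088 - 1156) + 2382)*(-25 + 498) = (-68 + 2382)*473 = 2314*473 = 1094522)
(1681 + 3851)*(l - 1352) = (1681 + 3851)*(1094522 - 1352) = 5532*1093170 = 6047416440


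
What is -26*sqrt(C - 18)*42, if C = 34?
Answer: -4368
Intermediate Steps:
-26*sqrt(C - 18)*42 = -26*sqrt(34 - 18)*42 = -26*sqrt(16)*42 = -26*4*42 = -104*42 = -4368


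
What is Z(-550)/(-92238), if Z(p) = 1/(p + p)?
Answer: 1/101461800 ≈ 9.8559e-9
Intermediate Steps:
Z(p) = 1/(2*p)
Z(-550)/(-92238) = ((½)/(-550))/(-92238) = ((½)*(-1/550))*(-1/92238) = -1/1100*(-1/92238) = 1/101461800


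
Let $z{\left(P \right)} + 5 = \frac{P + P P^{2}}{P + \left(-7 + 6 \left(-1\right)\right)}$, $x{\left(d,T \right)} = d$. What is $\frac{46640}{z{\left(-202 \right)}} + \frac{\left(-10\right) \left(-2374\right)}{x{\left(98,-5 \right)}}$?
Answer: $\frac{19663674570}{80767043} \approx 243.46$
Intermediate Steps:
$z{\left(P \right)} = -5 + \frac{P + P^{3}}{-13 + P}$ ($z{\left(P \right)} = -5 + \frac{P + P P^{2}}{P + \left(-7 + 6 \left(-1\right)\right)} = -5 + \frac{P + P^{3}}{P - 13} = -5 + \frac{P + P^{3}}{-13 + P}$)
$\frac{46640}{z{\left(-202 \right)}} + \frac{\left(-10\right) \left(-2374\right)}{x{\left(98,-5 \right)}} = \frac{46640}{\frac{1}{-13 - 202} \left(65 + \left(-202\right)^{3} - -808\right)} + \frac{\left(-10\right) \left(-2374\right)}{98} = \frac{46640}{\frac{1}{-215} \left(65 - 8242408 + 808\right)} + 23740 \cdot \frac{1}{98} = \frac{46640}{\left(- \frac{1}{215}\right) \left(-8241535\right)} + \frac{11870}{49} = \frac{46640}{\frac{1648307}{43}} + \frac{11870}{49} = 46640 \cdot \frac{43}{1648307} + \frac{11870}{49} = \frac{2005520}{1648307} + \frac{11870}{49} = \frac{19663674570}{80767043}$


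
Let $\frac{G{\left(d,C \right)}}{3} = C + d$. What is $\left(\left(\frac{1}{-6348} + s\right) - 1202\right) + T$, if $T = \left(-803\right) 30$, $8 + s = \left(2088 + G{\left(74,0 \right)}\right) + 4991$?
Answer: $- \frac{114257653}{6348} \approx -17999.0$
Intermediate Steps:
$G{\left(d,C \right)} = 3 C + 3 d$ ($G{\left(d,C \right)} = 3 \left(C + d\right) = 3 C + 3 d$)
$s = 7293$ ($s = -8 + \left(\left(2088 + \left(3 \cdot 0 + 3 \cdot 74\right)\right) + 4991\right) = -8 + \left(\left(2088 + \left(0 + 222\right)\right) + 4991\right) = -8 + \left(\left(2088 + 222\right) + 4991\right) = -8 + \left(2310 + 4991\right) = -8 + 7301 = 7293$)
$T = -24090$
$\left(\left(\frac{1}{-6348} + s\right) - 1202\right) + T = \left(\left(\frac{1}{-6348} + 7293\right) - 1202\right) - 24090 = \left(\left(- \frac{1}{6348} + 7293\right) - 1202\right) - 24090 = \left(\frac{46295963}{6348} - 1202\right) - 24090 = \frac{38665667}{6348} - 24090 = - \frac{114257653}{6348}$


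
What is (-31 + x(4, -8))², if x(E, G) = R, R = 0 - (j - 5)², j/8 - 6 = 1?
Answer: 6927424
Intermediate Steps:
j = 56 (j = 48 + 8*1 = 48 + 8 = 56)
R = -2601 (R = 0 - (56 - 5)² = 0 - 1*51² = 0 - 1*2601 = 0 - 2601 = -2601)
x(E, G) = -2601
(-31 + x(4, -8))² = (-31 - 2601)² = (-2632)² = 6927424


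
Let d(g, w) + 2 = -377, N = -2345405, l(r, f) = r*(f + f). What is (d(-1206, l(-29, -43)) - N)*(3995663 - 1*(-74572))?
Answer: 9544806901110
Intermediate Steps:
l(r, f) = 2*f*r (l(r, f) = r*(2*f) = 2*f*r)
d(g, w) = -379 (d(g, w) = -2 - 377 = -379)
(d(-1206, l(-29, -43)) - N)*(3995663 - 1*(-74572)) = (-379 - 1*(-2345405))*(3995663 - 1*(-74572)) = (-379 + 2345405)*(3995663 + 74572) = 2345026*4070235 = 9544806901110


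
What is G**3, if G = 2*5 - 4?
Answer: 216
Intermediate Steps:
G = 6 (G = 10 - 4 = 6)
G**3 = 6**3 = 216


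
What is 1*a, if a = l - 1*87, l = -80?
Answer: -167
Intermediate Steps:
a = -167 (a = -80 - 1*87 = -80 - 87 = -167)
1*a = 1*(-167) = -167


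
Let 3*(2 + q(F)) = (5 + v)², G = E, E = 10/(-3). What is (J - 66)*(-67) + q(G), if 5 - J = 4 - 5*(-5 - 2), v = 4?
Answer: 6725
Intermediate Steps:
E = -10/3 (E = 10*(-⅓) = -10/3 ≈ -3.3333)
G = -10/3 ≈ -3.3333
q(F) = 25 (q(F) = -2 + (5 + 4)²/3 = -2 + (⅓)*9² = -2 + (⅓)*81 = -2 + 27 = 25)
J = -34 (J = 5 - (4 - 5*(-5 - 2)) = 5 - (4 - 5*(-7)) = 5 - (4 + 35) = 5 - 1*39 = 5 - 39 = -34)
(J - 66)*(-67) + q(G) = (-34 - 66)*(-67) + 25 = -100*(-67) + 25 = 6700 + 25 = 6725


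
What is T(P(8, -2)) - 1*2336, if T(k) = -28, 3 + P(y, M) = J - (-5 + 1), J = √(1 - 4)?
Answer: -2364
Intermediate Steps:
J = I*√3 (J = √(-3) = I*√3 ≈ 1.732*I)
P(y, M) = 1 + I*√3 (P(y, M) = -3 + (I*√3 - (-5 + 1)) = -3 + (I*√3 - 1*(-4)) = -3 + (I*√3 + 4) = -3 + (4 + I*√3) = 1 + I*√3)
T(P(8, -2)) - 1*2336 = -28 - 1*2336 = -28 - 2336 = -2364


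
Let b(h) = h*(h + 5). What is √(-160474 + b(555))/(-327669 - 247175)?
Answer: -√150326/574844 ≈ -0.00067448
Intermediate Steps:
b(h) = h*(5 + h)
√(-160474 + b(555))/(-327669 - 247175) = √(-160474 + 555*(5 + 555))/(-327669 - 247175) = √(-160474 + 555*560)/(-574844) = √(-160474 + 310800)*(-1/574844) = √150326*(-1/574844) = -√150326/574844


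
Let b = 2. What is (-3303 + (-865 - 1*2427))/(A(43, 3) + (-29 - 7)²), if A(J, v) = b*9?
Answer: -6595/1314 ≈ -5.0190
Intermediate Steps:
A(J, v) = 18 (A(J, v) = 2*9 = 18)
(-3303 + (-865 - 1*2427))/(A(43, 3) + (-29 - 7)²) = (-3303 + (-865 - 1*2427))/(18 + (-29 - 7)²) = (-3303 + (-865 - 2427))/(18 + (-36)²) = (-3303 - 3292)/(18 + 1296) = -6595/1314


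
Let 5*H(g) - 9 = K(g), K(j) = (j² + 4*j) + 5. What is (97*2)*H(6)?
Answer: 14356/5 ≈ 2871.2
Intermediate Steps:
K(j) = 5 + j² + 4*j
H(g) = 14/5 + g²/5 + 4*g/5 (H(g) = 9/5 + (5 + g² + 4*g)/5 = 9/5 + (1 + g²/5 + 4*g/5) = 14/5 + g²/5 + 4*g/5)
(97*2)*H(6) = (97*2)*(14/5 + (⅕)*6² + (⅘)*6) = 194*(14/5 + (⅕)*36 + 24/5) = 194*(14/5 + 36/5 + 24/5) = 194*(74/5) = 14356/5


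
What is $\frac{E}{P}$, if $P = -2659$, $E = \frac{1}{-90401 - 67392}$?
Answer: $\frac{1}{419571587} \approx 2.3834 \cdot 10^{-9}$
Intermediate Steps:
$E = - \frac{1}{157793}$ ($E = \frac{1}{-157793} = - \frac{1}{157793} \approx -6.3374 \cdot 10^{-6}$)
$\frac{E}{P} = - \frac{1}{157793 \left(-2659\right)} = \left(- \frac{1}{157793}\right) \left(- \frac{1}{2659}\right) = \frac{1}{419571587}$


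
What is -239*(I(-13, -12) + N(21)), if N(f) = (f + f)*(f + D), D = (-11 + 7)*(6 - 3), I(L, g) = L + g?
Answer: -84367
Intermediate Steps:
D = -12 (D = -4*3 = -12)
N(f) = 2*f*(-12 + f) (N(f) = (f + f)*(f - 12) = (2*f)*(-12 + f) = 2*f*(-12 + f))
-239*(I(-13, -12) + N(21)) = -239*((-13 - 12) + 2*21*(-12 + 21)) = -239*(-25 + 2*21*9) = -239*(-25 + 378) = -239*353 = -84367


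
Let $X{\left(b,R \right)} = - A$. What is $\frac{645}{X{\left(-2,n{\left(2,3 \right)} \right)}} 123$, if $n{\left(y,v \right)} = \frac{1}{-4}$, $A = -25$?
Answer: $\frac{15867}{5} \approx 3173.4$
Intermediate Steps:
$n{\left(y,v \right)} = - \frac{1}{4}$
$X{\left(b,R \right)} = 25$ ($X{\left(b,R \right)} = \left(-1\right) \left(-25\right) = 25$)
$\frac{645}{X{\left(-2,n{\left(2,3 \right)} \right)}} 123 = \frac{645}{25} \cdot 123 = 645 \cdot \frac{1}{25} \cdot 123 = \frac{129}{5} \cdot 123 = \frac{15867}{5}$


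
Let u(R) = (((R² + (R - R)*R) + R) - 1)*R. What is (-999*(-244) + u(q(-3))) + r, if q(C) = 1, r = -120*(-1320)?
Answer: 402157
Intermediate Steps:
r = 158400
u(R) = R*(-1 + R + R²) (u(R) = (((R² + 0*R) + R) - 1)*R = (((R² + 0) + R) - 1)*R = ((R² + R) - 1)*R = ((R + R²) - 1)*R = (-1 + R + R²)*R = R*(-1 + R + R²))
(-999*(-244) + u(q(-3))) + r = (-999*(-244) + 1*(-1 + 1 + 1²)) + 158400 = (243756 + 1*(-1 + 1 + 1)) + 158400 = (243756 + 1*1) + 158400 = (243756 + 1) + 158400 = 243757 + 158400 = 402157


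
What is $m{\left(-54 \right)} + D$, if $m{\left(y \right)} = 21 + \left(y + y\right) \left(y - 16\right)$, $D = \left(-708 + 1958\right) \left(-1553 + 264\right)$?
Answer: $-1603669$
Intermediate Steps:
$D = -1611250$ ($D = 1250 \left(-1289\right) = -1611250$)
$m{\left(y \right)} = 21 + 2 y \left(-16 + y\right)$
$m{\left(-54 \right)} + D = \left(21 - -1728 + 2 \left(-54\right)^{2}\right) - 1611250 = \left(21 + 1728 + 2 \cdot 2916\right) - 1611250 = \left(21 + 1728 + 5832\right) - 1611250 = 7581 - 1611250 = -1603669$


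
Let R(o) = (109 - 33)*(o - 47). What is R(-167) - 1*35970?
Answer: -52234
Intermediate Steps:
R(o) = -3572 + 76*o (R(o) = 76*(-47 + o) = -3572 + 76*o)
R(-167) - 1*35970 = (-3572 + 76*(-167)) - 1*35970 = (-3572 - 12692) - 35970 = -16264 - 35970 = -52234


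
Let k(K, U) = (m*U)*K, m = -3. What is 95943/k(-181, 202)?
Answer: 31981/36562 ≈ 0.87471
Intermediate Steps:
k(K, U) = -3*K*U (k(K, U) = (-3*U)*K = -3*K*U)
95943/k(-181, 202) = 95943/((-3*(-181)*202)) = 95943/109686 = 95943*(1/109686) = 31981/36562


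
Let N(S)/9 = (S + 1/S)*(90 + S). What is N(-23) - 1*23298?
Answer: -855444/23 ≈ -37193.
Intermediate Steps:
N(S) = 9*(90 + S)*(S + 1/S) (N(S) = 9*((S + 1/S)*(90 + S)) = 9*((90 + S)*(S + 1/S)) = 9*(90 + S)*(S + 1/S))
N(-23) - 1*23298 = (9 + 9*(-23)² + 810*(-23) + 810/(-23)) - 1*23298 = (9 + 9*529 - 18630 + 810*(-1/23)) - 23298 = (9 + 4761 - 18630 - 810/23) - 23298 = -319590/23 - 23298 = -855444/23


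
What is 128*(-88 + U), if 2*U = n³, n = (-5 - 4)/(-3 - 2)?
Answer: -1361344/125 ≈ -10891.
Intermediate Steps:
n = 9/5 (n = -9/(-5) = -9*(-⅕) = 9/5 ≈ 1.8000)
U = 729/250 (U = (9/5)³/2 = (½)*(729/125) = 729/250 ≈ 2.9160)
128*(-88 + U) = 128*(-88 + 729/250) = 128*(-21271/250) = -1361344/125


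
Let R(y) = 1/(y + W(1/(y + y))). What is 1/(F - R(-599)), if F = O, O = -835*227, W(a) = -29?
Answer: -628/119034259 ≈ -5.2758e-6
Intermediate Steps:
R(y) = 1/(-29 + y) (R(y) = 1/(y - 29) = 1/(-29 + y))
O = -189545
F = -189545
1/(F - R(-599)) = 1/(-189545 - 1/(-29 - 599)) = 1/(-189545 - 1/(-628)) = 1/(-189545 - 1*(-1/628)) = 1/(-189545 + 1/628) = 1/(-119034259/628) = -628/119034259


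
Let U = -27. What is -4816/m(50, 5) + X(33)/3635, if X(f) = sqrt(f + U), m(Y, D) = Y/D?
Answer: -2408/5 + sqrt(6)/3635 ≈ -481.60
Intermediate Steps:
X(f) = sqrt(-27 + f) (X(f) = sqrt(f - 27) = sqrt(-27 + f))
-4816/m(50, 5) + X(33)/3635 = -4816/(50/5) + sqrt(-27 + 33)/3635 = -4816/(50*(1/5)) + sqrt(6)*(1/3635) = -4816/10 + sqrt(6)/3635 = -4816*1/10 + sqrt(6)/3635 = -2408/5 + sqrt(6)/3635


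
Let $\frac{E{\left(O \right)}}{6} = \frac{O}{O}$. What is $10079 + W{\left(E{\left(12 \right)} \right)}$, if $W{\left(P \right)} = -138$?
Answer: $9941$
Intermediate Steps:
$E{\left(O \right)} = 6$ ($E{\left(O \right)} = 6 \frac{O}{O} = 6 \cdot 1 = 6$)
$10079 + W{\left(E{\left(12 \right)} \right)} = 10079 - 138 = 9941$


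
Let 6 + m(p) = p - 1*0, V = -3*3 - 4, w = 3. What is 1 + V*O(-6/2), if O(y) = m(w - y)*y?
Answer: 1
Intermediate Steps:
V = -13 (V = -9 - 4 = -13)
m(p) = -6 + p (m(p) = -6 + (p - 1*0) = -6 + (p + 0) = -6 + p)
O(y) = y*(-3 - y) (O(y) = (-6 + (3 - y))*y = (-3 - y)*y = y*(-3 - y))
1 + V*O(-6/2) = 1 - (-13)*(-6/2)*(3 - 6/2) = 1 - (-13)*(-6*½)*(3 - 6*½) = 1 - (-13)*(-3)*(3 - 3) = 1 - (-13)*(-3)*0 = 1 - 13*0 = 1 + 0 = 1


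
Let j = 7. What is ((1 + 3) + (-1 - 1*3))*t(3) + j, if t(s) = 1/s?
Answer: 7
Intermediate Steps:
((1 + 3) + (-1 - 1*3))*t(3) + j = ((1 + 3) + (-1 - 1*3))/3 + 7 = (4 + (-1 - 3))*(1/3) + 7 = (4 - 4)*(1/3) + 7 = 0*(1/3) + 7 = 0 + 7 = 7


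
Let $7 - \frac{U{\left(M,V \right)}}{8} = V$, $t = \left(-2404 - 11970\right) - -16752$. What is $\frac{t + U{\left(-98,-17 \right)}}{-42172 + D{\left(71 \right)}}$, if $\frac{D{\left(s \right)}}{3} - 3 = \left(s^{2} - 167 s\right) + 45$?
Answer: $- \frac{1285}{31238} \approx -0.041136$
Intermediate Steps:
$D{\left(s \right)} = 144 - 501 s + 3 s^{2}$ ($D{\left(s \right)} = 9 + 3 \left(\left(s^{2} - 167 s\right) + 45\right) = 9 + 3 \left(45 + s^{2} - 167 s\right) = 9 + \left(135 - 501 s + 3 s^{2}\right) = 144 - 501 s + 3 s^{2}$)
$t = 2378$ ($t = \left(-2404 - 11970\right) + 16752 = -14374 + 16752 = 2378$)
$U{\left(M,V \right)} = 56 - 8 V$
$\frac{t + U{\left(-98,-17 \right)}}{-42172 + D{\left(71 \right)}} = \frac{2378 + \left(56 - -136\right)}{-42172 + \left(144 - 35571 + 3 \cdot 71^{2}\right)} = \frac{2378 + \left(56 + 136\right)}{-42172 + \left(144 - 35571 + 3 \cdot 5041\right)} = \frac{2378 + 192}{-42172 + \left(144 - 35571 + 15123\right)} = \frac{2570}{-42172 - 20304} = \frac{2570}{-62476} = 2570 \left(- \frac{1}{62476}\right) = - \frac{1285}{31238}$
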